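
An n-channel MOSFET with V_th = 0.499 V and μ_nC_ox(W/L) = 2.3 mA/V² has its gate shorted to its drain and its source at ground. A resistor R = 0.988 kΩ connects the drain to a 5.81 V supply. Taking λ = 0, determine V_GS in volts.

V_GS = 2.27 V

With gate tied to drain, V_GS = V_DS ≥ V_GS − V_th, so the device is in saturation.
KCL at the drain: ½ k_n (V_GS − V_th)² = (V_DD − V_GS)/R.
Let x = V_GS − 0.499. Then 1.14 x² + x − 5.311 = 0, giving x = 1.77 V (positive root), so V_GS = 2.27 V.
I_D = (V_DD − V_GS)/R = (5.81 − 2.27) / 0.988 = 3.59 mA.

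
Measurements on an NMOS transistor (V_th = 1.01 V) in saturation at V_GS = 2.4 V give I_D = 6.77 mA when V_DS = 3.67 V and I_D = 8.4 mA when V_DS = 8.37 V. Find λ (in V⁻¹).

λ = 0.0631 V⁻¹

With V_GS fixed, I_D ∝ (1 + λ V_DS) in saturation, so I_D2/I_D1 = (1 + λ V_DS2)/(1 + λ V_DS1).
8.4/6.77 = 1.241 = (1 + 8.37 λ)/(1 + 3.67 λ).
Solving: λ (I_D1 V_DS2 − I_D2 V_DS1) = I_D2 − I_D1, so λ = (8.4 − 6.77) / (6.77 × 8.37 − 8.4 × 3.67) = 1.63 / 25.8 = 0.0631 V⁻¹.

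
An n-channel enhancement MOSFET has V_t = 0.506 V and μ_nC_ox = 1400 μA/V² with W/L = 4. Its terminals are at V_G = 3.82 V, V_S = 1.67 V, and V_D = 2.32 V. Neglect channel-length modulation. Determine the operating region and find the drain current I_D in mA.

V_GS = V_G − V_S = 3.82 − 1.67 = 2.15 V; V_DS = V_D − V_S = 2.32 − 1.67 = 0.65 V.
k_n = μ_nC_ox · (W/L) = 5.6 mA/V².
V_ov = V_GS − V_t = 2.15 − 0.506 = 1.64 V.
Since V_DS = 0.65 V < V_ov = 1.64 V, the device is in the triode region.
I_D = k_n [V_ov · V_DS − ½ V_DS²] = 5.6 × [1.64 × 0.65 − 0.5 × 0.65²] = 4.8 mA.

Triode; I_D = 4.80 mA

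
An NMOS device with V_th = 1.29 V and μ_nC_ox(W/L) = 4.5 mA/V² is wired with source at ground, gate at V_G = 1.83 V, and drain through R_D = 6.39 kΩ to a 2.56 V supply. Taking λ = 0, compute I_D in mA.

I_D = 0.372 mA

V_GS = V_G = 1.83 V, so V_ov = 1.83 − 1.29 = 0.54 V.
Assume saturation: I_D = ½ k_n V_ov² = 0.5 × 4.5 × 0.54² = 0.656 mA, giving V_DS = V_DD − I_D R_D = 2.56 − 0.656 × 6.39 = -1.63 V.
But -1.63 V < V_ov = 0.54 V, so the device is actually in triode.
In triode I_D = k_n[V_ov V_DS − ½ V_DS²] and I_D = (V_DD − V_DS)/R_D. Equating: 14.4 V_DS² − 16.53 V_DS + 2.56 = 0, giving V_DS = 0.185 V (the root below V_ov).
I_D = (2.56 − 0.185) / 6.39 = 0.372 mA.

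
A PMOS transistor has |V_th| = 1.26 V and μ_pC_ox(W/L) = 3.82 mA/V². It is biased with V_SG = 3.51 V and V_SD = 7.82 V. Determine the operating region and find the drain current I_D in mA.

V_ov = V_SG − |V_th| = 3.51 − 1.26 = 2.25 V.
Since V_SD = 7.82 V ≥ V_ov = 2.25 V, the device is in saturation.
I_D = ½ k_p V_ov² = 0.5 × 3.82 × 2.25² = 9.67 mA.

Saturation; I_D = 9.67 mA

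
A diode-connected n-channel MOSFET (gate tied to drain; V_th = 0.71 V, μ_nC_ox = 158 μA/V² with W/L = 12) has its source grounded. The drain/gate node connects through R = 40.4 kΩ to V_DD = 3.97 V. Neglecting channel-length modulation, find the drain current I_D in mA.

I_D = 0.0738 mA

With gate tied to drain, V_GS = V_DS ≥ V_GS − V_th, so the device is in saturation.
k_n = μ_nC_ox · (W/L) = 1.896 mA/V².
KCL at the drain: ½ k_n (V_GS − V_th)² = (V_DD − V_GS)/R.
Let x = V_GS − 0.71. Then 38.3 x² + x − 3.26 = 0, giving x = 0.279 V (positive root), so V_GS = 0.989 V.
I_D = (V_DD − V_GS)/R = (3.97 − 0.989) / 40.4 = 0.0738 mA.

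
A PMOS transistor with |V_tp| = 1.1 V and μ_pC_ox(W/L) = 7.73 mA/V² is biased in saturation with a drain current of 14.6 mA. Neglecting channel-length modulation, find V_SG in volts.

V_SG = 3.04 V

In saturation I_D = ½ k_p (V_SG − |V_tp|)², so V_SG − |V_tp| = √(2 I_D / k_p) = √(2 × 14.6 / 7.73) = 1.94 V.
V_SG = 1.1 + 1.94 = 3.04 V.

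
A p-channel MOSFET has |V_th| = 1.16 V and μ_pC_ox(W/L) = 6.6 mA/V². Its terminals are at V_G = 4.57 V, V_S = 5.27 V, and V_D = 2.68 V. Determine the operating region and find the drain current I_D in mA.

V_SG = V_S − V_G = 5.27 − 4.57 = 0.7 V; V_SD = V_S − V_D = 5.27 − 2.68 = 2.59 V.
V_SG = 0.7 V < |V_th| = 1.16 V, so the transistor is in cutoff.

Cutoff; I_D = 0 mA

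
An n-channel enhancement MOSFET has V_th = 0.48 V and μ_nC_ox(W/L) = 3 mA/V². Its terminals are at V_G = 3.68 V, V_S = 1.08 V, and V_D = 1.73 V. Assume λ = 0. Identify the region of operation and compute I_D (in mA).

V_GS = V_G − V_S = 3.68 − 1.08 = 2.6 V; V_DS = V_D − V_S = 1.73 − 1.08 = 0.65 V.
V_ov = V_GS − V_th = 2.6 − 0.48 = 2.12 V.
Since V_DS = 0.65 V < V_ov = 2.12 V, the device is in the triode region.
I_D = k_n [V_ov · V_DS − ½ V_DS²] = 3 × [2.12 × 0.65 − 0.5 × 0.65²] = 3.5 mA.

Triode; I_D = 3.50 mA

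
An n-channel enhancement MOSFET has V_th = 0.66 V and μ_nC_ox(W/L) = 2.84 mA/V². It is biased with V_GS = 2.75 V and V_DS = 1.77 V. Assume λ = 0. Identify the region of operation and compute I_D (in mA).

V_ov = V_GS − V_th = 2.75 − 0.66 = 2.09 V.
Since V_DS = 1.77 V < V_ov = 2.09 V, the device is in the triode region.
I_D = k_n [V_ov · V_DS − ½ V_DS²] = 2.84 × [2.09 × 1.77 − 0.5 × 1.77²] = 6.06 mA.

Triode; I_D = 6.06 mA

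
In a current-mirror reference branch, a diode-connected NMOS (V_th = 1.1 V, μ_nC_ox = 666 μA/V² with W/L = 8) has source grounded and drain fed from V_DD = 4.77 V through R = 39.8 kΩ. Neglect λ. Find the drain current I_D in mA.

With gate tied to drain, V_GS = V_DS ≥ V_GS − V_th, so the device is in saturation.
k_n = μ_nC_ox · (W/L) = 5.328 mA/V².
KCL at the drain: ½ k_n (V_GS − V_th)² = (V_DD − V_GS)/R.
Let x = V_GS − 1.1. Then 106 x² + x − 3.67 = 0, giving x = 0.181 V (positive root), so V_GS = 1.28 V.
I_D = (V_DD − V_GS)/R = (4.77 − 1.28) / 39.8 = 0.0877 mA.

I_D = 0.0877 mA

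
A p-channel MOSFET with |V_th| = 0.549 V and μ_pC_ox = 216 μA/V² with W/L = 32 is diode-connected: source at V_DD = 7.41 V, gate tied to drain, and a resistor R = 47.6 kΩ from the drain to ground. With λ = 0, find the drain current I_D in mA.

I_D = 0.140 mA

With gate tied to drain, V_SG = V_SD ≥ V_SG − |V_th|, so the device is in saturation.
k_p = μ_pC_ox · (W/L) = 6.912 mA/V².
KCL at the drain: ½ k_p (V_SG − |V_th|)² = (V_DD − V_SG)/R.
Let x = V_SG − 0.549. Then 165 x² + x − 6.861 = 0, giving x = 0.201 V (positive root), so V_SG = 0.75 V.
I_D = (V_DD − V_SG)/R = (7.41 − 0.75) / 47.6 = 0.14 mA.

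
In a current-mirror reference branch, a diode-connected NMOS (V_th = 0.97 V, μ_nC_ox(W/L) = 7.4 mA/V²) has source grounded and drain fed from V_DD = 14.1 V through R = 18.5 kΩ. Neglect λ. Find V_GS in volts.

V_GS = 1.40 V

With gate tied to drain, V_GS = V_DS ≥ V_GS − V_th, so the device is in saturation.
KCL at the drain: ½ k_n (V_GS − V_th)² = (V_DD − V_GS)/R.
Let x = V_GS − 0.97. Then 68.5 x² + x − 13.13 = 0, giving x = 0.431 V (positive root), so V_GS = 1.4 V.
I_D = (V_DD − V_GS)/R = (14.1 − 1.4) / 18.5 = 0.686 mA.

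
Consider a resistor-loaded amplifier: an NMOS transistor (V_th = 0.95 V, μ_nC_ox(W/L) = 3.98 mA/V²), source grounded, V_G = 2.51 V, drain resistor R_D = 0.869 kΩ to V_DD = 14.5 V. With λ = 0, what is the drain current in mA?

I_D = 4.84 mA

V_GS = V_G = 2.51 V, so V_ov = 2.51 − 0.95 = 1.56 V.
Assume saturation: I_D = ½ k_n V_ov² = 0.5 × 3.98 × 1.56² = 4.84 mA, giving V_DS = V_DD − I_D R_D = 14.5 − 4.84 × 0.869 = 10.3 V.
V_DS = 10.3 V ≥ V_ov = 1.56 V, confirming saturation.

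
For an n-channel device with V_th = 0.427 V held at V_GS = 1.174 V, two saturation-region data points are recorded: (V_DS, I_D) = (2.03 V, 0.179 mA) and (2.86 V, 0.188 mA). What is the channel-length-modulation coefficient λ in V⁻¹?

With V_GS fixed, I_D ∝ (1 + λ V_DS) in saturation, so I_D2/I_D1 = (1 + λ V_DS2)/(1 + λ V_DS1).
0.188/0.179 = 1.05 = (1 + 2.86 λ)/(1 + 2.03 λ).
Solving: λ (I_D1 V_DS2 − I_D2 V_DS1) = I_D2 − I_D1, so λ = (0.188 − 0.179) / (0.179 × 2.86 − 0.188 × 2.03) = 0.009 / 0.13 = 0.0691 V⁻¹.

λ = 0.0691 V⁻¹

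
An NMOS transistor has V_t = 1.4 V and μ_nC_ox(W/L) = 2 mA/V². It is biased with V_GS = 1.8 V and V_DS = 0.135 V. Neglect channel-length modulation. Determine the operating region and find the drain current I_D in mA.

Triode; I_D = 0.0898 mA

V_ov = V_GS − V_t = 1.8 − 1.4 = 0.4 V.
Since V_DS = 0.135 V < V_ov = 0.4 V, the device is in the triode region.
I_D = k_n [V_ov · V_DS − ½ V_DS²] = 2 × [0.4 × 0.135 − 0.5 × 0.135²] = 0.0898 mA.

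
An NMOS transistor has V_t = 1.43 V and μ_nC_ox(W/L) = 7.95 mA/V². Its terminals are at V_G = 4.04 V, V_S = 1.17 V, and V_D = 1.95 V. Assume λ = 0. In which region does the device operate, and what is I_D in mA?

Triode; I_D = 6.51 mA

V_GS = V_G − V_S = 4.04 − 1.17 = 2.87 V; V_DS = V_D − V_S = 1.95 − 1.17 = 0.78 V.
V_ov = V_GS − V_t = 2.87 − 1.43 = 1.44 V.
Since V_DS = 0.78 V < V_ov = 1.44 V, the device is in the triode region.
I_D = k_n [V_ov · V_DS − ½ V_DS²] = 7.95 × [1.44 × 0.78 − 0.5 × 0.78²] = 6.51 mA.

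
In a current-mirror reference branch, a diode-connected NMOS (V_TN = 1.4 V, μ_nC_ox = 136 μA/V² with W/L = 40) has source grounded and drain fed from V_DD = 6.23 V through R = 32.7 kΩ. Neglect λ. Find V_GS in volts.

With gate tied to drain, V_GS = V_DS ≥ V_GS − V_TN, so the device is in saturation.
k_n = μ_nC_ox · (W/L) = 5.44 mA/V².
KCL at the drain: ½ k_n (V_GS − V_TN)² = (V_DD − V_GS)/R.
Let x = V_GS − 1.4. Then 88.9 x² + x − 4.83 = 0, giving x = 0.227 V (positive root), so V_GS = 1.63 V.
I_D = (V_DD − V_GS)/R = (6.23 − 1.63) / 32.7 = 0.141 mA.

V_GS = 1.63 V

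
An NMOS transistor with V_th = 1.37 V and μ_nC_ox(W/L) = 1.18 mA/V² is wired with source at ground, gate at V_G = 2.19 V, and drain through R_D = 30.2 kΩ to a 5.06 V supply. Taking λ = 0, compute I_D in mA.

I_D = 0.161 mA

V_GS = V_G = 2.19 V, so V_ov = 2.19 − 1.37 = 0.82 V.
Assume saturation: I_D = ½ k_n V_ov² = 0.5 × 1.18 × 0.82² = 0.397 mA, giving V_DS = V_DD − I_D R_D = 5.06 − 0.397 × 30.2 = -6.92 V.
But -6.92 V < V_ov = 0.82 V, so the device is actually in triode.
In triode I_D = k_n[V_ov V_DS − ½ V_DS²] and I_D = (V_DD − V_DS)/R_D. Equating: 17.8 V_DS² − 30.22 V_DS + 5.06 = 0, giving V_DS = 0.188 V (the root below V_ov).
I_D = (5.06 − 0.188) / 30.2 = 0.161 mA.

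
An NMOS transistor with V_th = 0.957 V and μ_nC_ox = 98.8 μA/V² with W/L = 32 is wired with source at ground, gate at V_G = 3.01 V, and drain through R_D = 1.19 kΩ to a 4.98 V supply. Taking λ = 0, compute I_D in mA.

I_D = 3.62 mA

V_GS = V_G = 3.01 V, so V_ov = 3.01 − 0.957 = 2.05 V.
k_n = μ_nC_ox · (W/L) = 3.162 mA/V².
Assume saturation: I_D = ½ k_n V_ov² = 0.5 × 3.162 × 2.05² = 6.66 mA, giving V_DS = V_DD − I_D R_D = 4.98 − 6.66 × 1.19 = -2.95 V.
But -2.95 V < V_ov = 2.05 V, so the device is actually in triode.
In triode I_D = k_n[V_ov V_DS − ½ V_DS²] and I_D = (V_DD − V_DS)/R_D. Equating: 1.88 V_DS² − 8.724 V_DS + 4.98 = 0, giving V_DS = 0.667 V (the root below V_ov).
I_D = (4.98 − 0.667) / 1.19 = 3.62 mA.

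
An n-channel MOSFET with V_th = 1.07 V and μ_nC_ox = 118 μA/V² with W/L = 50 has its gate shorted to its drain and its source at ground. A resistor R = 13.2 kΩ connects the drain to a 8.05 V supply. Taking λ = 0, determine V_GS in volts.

V_GS = 1.48 V

With gate tied to drain, V_GS = V_DS ≥ V_GS − V_th, so the device is in saturation.
k_n = μ_nC_ox · (W/L) = 5.9 mA/V².
KCL at the drain: ½ k_n (V_GS − V_th)² = (V_DD − V_GS)/R.
Let x = V_GS − 1.07. Then 38.9 x² + x − 6.98 = 0, giving x = 0.411 V (positive root), so V_GS = 1.48 V.
I_D = (V_DD − V_GS)/R = (8.05 − 1.48) / 13.2 = 0.498 mA.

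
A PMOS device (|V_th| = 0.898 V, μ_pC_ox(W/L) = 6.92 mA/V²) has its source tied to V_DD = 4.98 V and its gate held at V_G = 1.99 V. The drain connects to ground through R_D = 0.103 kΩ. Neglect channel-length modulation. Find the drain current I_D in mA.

I_D = 15.1 mA

V_SG = V_DD − V_G = 4.98 − 1.99 = 2.99 V, so V_ov = 2.99 − 0.898 = 2.09 V.
Assume saturation: I_D = ½ k_p V_ov² = 0.5 × 6.92 × 2.09² = 15.1 mA, giving V_SD = V_DD − I_D R_D = 4.98 − 15.1 × 0.103 = 3.42 V.
V_SD = 3.42 V ≥ V_ov = 2.09 V, confirming saturation.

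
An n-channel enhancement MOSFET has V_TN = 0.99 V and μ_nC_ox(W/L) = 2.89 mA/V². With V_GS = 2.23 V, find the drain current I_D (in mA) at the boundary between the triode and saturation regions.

I_D = 2.22 mA

At the boundary V_DS = V_ov = V_GS − V_TN = 2.23 − 0.99 = 1.24 V.
I_D = ½ k_n V_ov² = 0.5 × 2.89 × 1.24² = 2.22 mA.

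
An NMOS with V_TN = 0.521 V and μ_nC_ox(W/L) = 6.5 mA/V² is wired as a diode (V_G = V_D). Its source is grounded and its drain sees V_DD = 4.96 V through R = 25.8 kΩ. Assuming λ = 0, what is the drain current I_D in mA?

With gate tied to drain, V_GS = V_DS ≥ V_GS − V_TN, so the device is in saturation.
KCL at the drain: ½ k_n (V_GS − V_TN)² = (V_DD − V_GS)/R.
Let x = V_GS − 0.521. Then 83.9 x² + x − 4.439 = 0, giving x = 0.224 V (positive root), so V_GS = 0.745 V.
I_D = (V_DD − V_GS)/R = (4.96 − 0.745) / 25.8 = 0.163 mA.

I_D = 0.163 mA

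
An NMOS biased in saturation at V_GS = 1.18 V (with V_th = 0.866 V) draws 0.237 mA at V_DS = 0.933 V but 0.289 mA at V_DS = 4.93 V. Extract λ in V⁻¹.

λ = 0.0579 V⁻¹

With V_GS fixed, I_D ∝ (1 + λ V_DS) in saturation, so I_D2/I_D1 = (1 + λ V_DS2)/(1 + λ V_DS1).
0.289/0.237 = 1.219 = (1 + 4.93 λ)/(1 + 0.933 λ).
Solving: λ (I_D1 V_DS2 − I_D2 V_DS1) = I_D2 − I_D1, so λ = (0.289 − 0.237) / (0.237 × 4.93 − 0.289 × 0.933) = 0.052 / 0.899 = 0.0579 V⁻¹.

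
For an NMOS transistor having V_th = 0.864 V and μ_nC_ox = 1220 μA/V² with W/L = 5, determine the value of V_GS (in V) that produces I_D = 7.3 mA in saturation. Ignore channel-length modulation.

k_n = μ_nC_ox · (W/L) = 6.1 mA/V².
In saturation I_D = ½ k_n (V_GS − V_th)², so V_GS − V_th = √(2 I_D / k_n) = √(2 × 7.3 / 6.1) = 1.55 V.
V_GS = 0.864 + 1.55 = 2.41 V.

V_GS = 2.41 V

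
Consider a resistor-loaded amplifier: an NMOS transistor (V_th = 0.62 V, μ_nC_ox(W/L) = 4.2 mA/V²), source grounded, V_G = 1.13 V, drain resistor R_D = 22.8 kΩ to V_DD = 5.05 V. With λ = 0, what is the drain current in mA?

V_GS = V_G = 1.13 V, so V_ov = 1.13 − 0.62 = 0.51 V.
Assume saturation: I_D = ½ k_n V_ov² = 0.5 × 4.2 × 0.51² = 0.546 mA, giving V_DS = V_DD − I_D R_D = 5.05 − 0.546 × 22.8 = -7.4 V.
But -7.4 V < V_ov = 0.51 V, so the device is actually in triode.
In triode I_D = k_n[V_ov V_DS − ½ V_DS²] and I_D = (V_DD − V_DS)/R_D. Equating: 47.9 V_DS² − 49.84 V_DS + 5.05 = 0, giving V_DS = 0.114 V (the root below V_ov).
I_D = (5.05 − 0.114) / 22.8 = 0.217 mA.

I_D = 0.217 mA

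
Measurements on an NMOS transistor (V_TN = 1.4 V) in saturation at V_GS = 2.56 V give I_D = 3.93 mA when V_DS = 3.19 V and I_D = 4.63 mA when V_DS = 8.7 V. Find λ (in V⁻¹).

λ = 0.0360 V⁻¹

With V_GS fixed, I_D ∝ (1 + λ V_DS) in saturation, so I_D2/I_D1 = (1 + λ V_DS2)/(1 + λ V_DS1).
4.63/3.93 = 1.178 = (1 + 8.7 λ)/(1 + 3.19 λ).
Solving: λ (I_D1 V_DS2 − I_D2 V_DS1) = I_D2 − I_D1, so λ = (4.63 − 3.93) / (3.93 × 8.7 − 4.63 × 3.19) = 0.7 / 19.4 = 0.036 V⁻¹.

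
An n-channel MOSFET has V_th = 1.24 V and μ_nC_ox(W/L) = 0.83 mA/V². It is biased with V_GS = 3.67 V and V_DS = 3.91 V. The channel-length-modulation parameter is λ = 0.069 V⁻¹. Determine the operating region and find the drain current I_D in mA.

V_ov = V_GS − V_th = 3.67 − 1.24 = 2.43 V.
Since V_DS = 3.91 V ≥ V_ov = 2.43 V, the device is in saturation.
I_D = ½ k_n V_ov² (1 + λ V_DS) = 0.5 × 0.83 × 2.43² × (1 + 0.069 × 3.91) = 3.11 mA.

Saturation; I_D = 3.11 mA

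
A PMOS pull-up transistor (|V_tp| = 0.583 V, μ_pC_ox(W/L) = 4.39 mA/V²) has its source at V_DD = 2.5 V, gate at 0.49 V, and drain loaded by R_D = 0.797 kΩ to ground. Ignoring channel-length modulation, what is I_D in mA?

V_SG = V_DD − V_G = 2.5 − 0.49 = 2.01 V, so V_ov = 2.01 − 0.583 = 1.43 V.
Assume saturation: I_D = ½ k_p V_ov² = 0.5 × 4.39 × 1.43² = 4.47 mA, giving V_SD = V_DD − I_D R_D = 2.5 − 4.47 × 0.797 = -1.06 V.
But -1.06 V < V_ov = 1.43 V, so the device is actually in triode.
In triode I_D = k_p[V_ov V_SD − ½ V_SD²] and I_D = (V_DD − V_SD)/R_D. Equating: 1.75 V_SD² − 5.993 V_SD + 2.5 = 0, giving V_SD = 0.486 V (the root below V_ov).
I_D = (2.5 − 0.486) / 0.797 = 2.53 mA.

I_D = 2.53 mA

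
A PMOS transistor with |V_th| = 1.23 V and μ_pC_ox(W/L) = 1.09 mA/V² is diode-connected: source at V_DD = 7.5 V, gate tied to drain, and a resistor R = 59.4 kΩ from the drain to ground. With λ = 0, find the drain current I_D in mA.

I_D = 0.0984 mA

With gate tied to drain, V_SG = V_SD ≥ V_SG − |V_th|, so the device is in saturation.
KCL at the drain: ½ k_p (V_SG − |V_th|)² = (V_DD − V_SG)/R.
Let x = V_SG − 1.23. Then 32.4 x² + x − 6.27 = 0, giving x = 0.425 V (positive root), so V_SG = 1.65 V.
I_D = (V_DD − V_SG)/R = (7.5 − 1.65) / 59.4 = 0.0984 mA.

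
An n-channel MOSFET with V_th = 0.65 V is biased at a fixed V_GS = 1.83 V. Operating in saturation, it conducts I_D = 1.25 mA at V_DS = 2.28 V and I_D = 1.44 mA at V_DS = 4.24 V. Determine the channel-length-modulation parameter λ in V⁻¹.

λ = 0.0942 V⁻¹

With V_GS fixed, I_D ∝ (1 + λ V_DS) in saturation, so I_D2/I_D1 = (1 + λ V_DS2)/(1 + λ V_DS1).
1.44/1.25 = 1.152 = (1 + 4.24 λ)/(1 + 2.28 λ).
Solving: λ (I_D1 V_DS2 − I_D2 V_DS1) = I_D2 − I_D1, so λ = (1.44 − 1.25) / (1.25 × 4.24 − 1.44 × 2.28) = 0.19 / 2.02 = 0.0942 V⁻¹.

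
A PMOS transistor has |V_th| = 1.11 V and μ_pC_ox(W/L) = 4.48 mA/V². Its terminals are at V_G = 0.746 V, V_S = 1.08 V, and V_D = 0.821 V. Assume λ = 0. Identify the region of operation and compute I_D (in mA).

Cutoff; I_D = 0 mA

V_SG = V_S − V_G = 1.08 − 0.746 = 0.334 V; V_SD = V_S − V_D = 1.08 − 0.821 = 0.259 V.
V_SG = 0.334 V < |V_th| = 1.11 V, so the transistor is in cutoff.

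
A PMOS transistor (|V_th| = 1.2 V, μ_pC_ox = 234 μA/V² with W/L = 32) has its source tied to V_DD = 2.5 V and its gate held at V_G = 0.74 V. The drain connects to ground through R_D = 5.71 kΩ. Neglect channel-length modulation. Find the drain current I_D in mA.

V_SG = V_DD − V_G = 2.5 − 0.74 = 1.76 V, so V_ov = 1.76 − 1.2 = 0.56 V.
k_p = μ_pC_ox · (W/L) = 7.488 mA/V².
Assume saturation: I_D = ½ k_p V_ov² = 0.5 × 7.488 × 0.56² = 1.17 mA, giving V_SD = V_DD − I_D R_D = 2.5 − 1.17 × 5.71 = -4.2 V.
But -4.2 V < V_ov = 0.56 V, so the device is actually in triode.
In triode I_D = k_p[V_ov V_SD − ½ V_SD²] and I_D = (V_DD − V_SD)/R_D. Equating: 21.4 V_SD² − 24.94 V_SD + 2.5 = 0, giving V_SD = 0.111 V (the root below V_ov).
I_D = (2.5 − 0.111) / 5.71 = 0.418 mA.

I_D = 0.418 mA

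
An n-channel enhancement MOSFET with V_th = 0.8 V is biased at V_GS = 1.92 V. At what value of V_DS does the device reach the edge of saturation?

The boundary between triode and saturation is V_DS = V_GS − V_th = V_ov.
V_ov = 1.92 − 0.8 = 1.12 V.

V_DS,sat = 1.12 V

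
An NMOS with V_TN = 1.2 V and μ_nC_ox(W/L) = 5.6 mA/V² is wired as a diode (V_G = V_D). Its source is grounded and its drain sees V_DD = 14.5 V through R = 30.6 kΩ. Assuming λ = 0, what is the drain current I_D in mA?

I_D = 0.422 mA

With gate tied to drain, V_GS = V_DS ≥ V_GS − V_TN, so the device is in saturation.
KCL at the drain: ½ k_n (V_GS − V_TN)² = (V_DD − V_GS)/R.
Let x = V_GS − 1.2. Then 85.7 x² + x − 13.3 = 0, giving x = 0.388 V (positive root), so V_GS = 1.59 V.
I_D = (V_DD − V_GS)/R = (14.5 − 1.59) / 30.6 = 0.422 mA.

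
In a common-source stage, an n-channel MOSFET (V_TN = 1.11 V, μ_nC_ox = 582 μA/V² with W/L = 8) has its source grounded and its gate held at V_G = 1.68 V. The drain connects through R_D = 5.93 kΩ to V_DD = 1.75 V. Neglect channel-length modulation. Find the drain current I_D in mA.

V_GS = V_G = 1.68 V, so V_ov = 1.68 − 1.11 = 0.57 V.
k_n = μ_nC_ox · (W/L) = 4.656 mA/V².
Assume saturation: I_D = ½ k_n V_ov² = 0.5 × 4.656 × 0.57² = 0.756 mA, giving V_DS = V_DD − I_D R_D = 1.75 − 0.756 × 5.93 = -2.74 V.
But -2.74 V < V_ov = 0.57 V, so the device is actually in triode.
In triode I_D = k_n[V_ov V_DS − ½ V_DS²] and I_D = (V_DD − V_DS)/R_D. Equating: 13.8 V_DS² − 16.74 V_DS + 1.75 = 0, giving V_DS = 0.116 V (the root below V_ov).
I_D = (1.75 − 0.116) / 5.93 = 0.276 mA.

I_D = 0.276 mA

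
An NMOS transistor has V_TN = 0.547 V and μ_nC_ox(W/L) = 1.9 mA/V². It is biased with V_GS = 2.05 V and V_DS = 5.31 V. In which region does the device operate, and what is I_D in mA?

Saturation; I_D = 2.15 mA

V_ov = V_GS − V_TN = 2.05 − 0.547 = 1.5 V.
Since V_DS = 5.31 V ≥ V_ov = 1.5 V, the device is in saturation.
I_D = ½ k_n V_ov² = 0.5 × 1.9 × 1.5² = 2.15 mA.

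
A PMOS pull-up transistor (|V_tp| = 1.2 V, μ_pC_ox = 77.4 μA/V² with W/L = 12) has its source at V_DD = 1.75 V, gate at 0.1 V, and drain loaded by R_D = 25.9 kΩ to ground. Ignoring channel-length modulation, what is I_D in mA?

I_D = 0.0606 mA

V_SG = V_DD − V_G = 1.75 − 0.1 = 1.65 V, so V_ov = 1.65 − 1.2 = 0.45 V.
k_p = μ_pC_ox · (W/L) = 0.9288 mA/V².
Assume saturation: I_D = ½ k_p V_ov² = 0.5 × 0.9288 × 0.45² = 0.094 mA, giving V_SD = V_DD − I_D R_D = 1.75 − 0.094 × 25.9 = -0.686 V.
But -0.686 V < V_ov = 0.45 V, so the device is actually in triode.
In triode I_D = k_p[V_ov V_SD − ½ V_SD²] and I_D = (V_DD − V_SD)/R_D. Equating: 12 V_SD² − 11.83 V_SD + 1.75 = 0, giving V_SD = 0.181 V (the root below V_ov).
I_D = (1.75 − 0.181) / 25.9 = 0.0606 mA.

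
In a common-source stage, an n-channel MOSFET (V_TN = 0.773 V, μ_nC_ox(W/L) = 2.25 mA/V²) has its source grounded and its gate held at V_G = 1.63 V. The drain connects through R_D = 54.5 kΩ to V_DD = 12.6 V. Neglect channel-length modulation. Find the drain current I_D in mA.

I_D = 0.229 mA

V_GS = V_G = 1.63 V, so V_ov = 1.63 − 0.773 = 0.857 V.
Assume saturation: I_D = ½ k_n V_ov² = 0.5 × 2.25 × 0.857² = 0.826 mA, giving V_DS = V_DD − I_D R_D = 12.6 − 0.826 × 54.5 = -32.4 V.
But -32.4 V < V_ov = 0.857 V, so the device is actually in triode.
In triode I_D = k_n[V_ov V_DS − ½ V_DS²] and I_D = (V_DD − V_DS)/R_D. Equating: 61.3 V_DS² − 106.1 V_DS + 12.6 = 0, giving V_DS = 0.128 V (the root below V_ov).
I_D = (12.6 − 0.128) / 54.5 = 0.229 mA.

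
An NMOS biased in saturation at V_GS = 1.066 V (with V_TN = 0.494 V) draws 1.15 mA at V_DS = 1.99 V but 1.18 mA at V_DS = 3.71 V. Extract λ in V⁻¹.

With V_GS fixed, I_D ∝ (1 + λ V_DS) in saturation, so I_D2/I_D1 = (1 + λ V_DS2)/(1 + λ V_DS1).
1.18/1.15 = 1.026 = (1 + 3.71 λ)/(1 + 1.99 λ).
Solving: λ (I_D1 V_DS2 − I_D2 V_DS1) = I_D2 − I_D1, so λ = (1.18 − 1.15) / (1.15 × 3.71 − 1.18 × 1.99) = 0.03 / 1.92 = 0.0156 V⁻¹.

λ = 0.0156 V⁻¹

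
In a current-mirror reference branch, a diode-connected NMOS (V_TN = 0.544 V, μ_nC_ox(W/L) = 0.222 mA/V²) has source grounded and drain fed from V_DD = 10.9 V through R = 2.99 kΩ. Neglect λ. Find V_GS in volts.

With gate tied to drain, V_GS = V_DS ≥ V_GS − V_TN, so the device is in saturation.
KCL at the drain: ½ k_n (V_GS − V_TN)² = (V_DD − V_GS)/R.
Let x = V_GS − 0.544. Then 0.332 x² + x − 10.36 = 0, giving x = 4.28 V (positive root), so V_GS = 4.82 V.
I_D = (V_DD − V_GS)/R = (10.9 − 4.82) / 2.99 = 2.03 mA.

V_GS = 4.82 V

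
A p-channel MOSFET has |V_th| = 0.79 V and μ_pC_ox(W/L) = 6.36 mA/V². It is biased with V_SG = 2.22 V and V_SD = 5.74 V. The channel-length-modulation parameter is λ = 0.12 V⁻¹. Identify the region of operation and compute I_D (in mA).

Saturation; I_D = 11.0 mA

V_ov = V_SG − |V_th| = 2.22 − 0.79 = 1.43 V.
Since V_SD = 5.74 V ≥ V_ov = 1.43 V, the device is in saturation.
I_D = ½ k_p V_ov² (1 + λ V_SD) = 0.5 × 6.36 × 1.43² × (1 + 0.12 × 5.74) = 11 mA.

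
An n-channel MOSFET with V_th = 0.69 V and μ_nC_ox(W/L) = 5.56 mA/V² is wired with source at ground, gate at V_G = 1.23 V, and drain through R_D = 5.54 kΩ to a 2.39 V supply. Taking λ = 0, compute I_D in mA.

V_GS = V_G = 1.23 V, so V_ov = 1.23 − 0.69 = 0.54 V.
Assume saturation: I_D = ½ k_n V_ov² = 0.5 × 5.56 × 0.54² = 0.811 mA, giving V_DS = V_DD − I_D R_D = 2.39 − 0.811 × 5.54 = -2.1 V.
But -2.1 V < V_ov = 0.54 V, so the device is actually in triode.
In triode I_D = k_n[V_ov V_DS − ½ V_DS²] and I_D = (V_DD − V_DS)/R_D. Equating: 15.4 V_DS² − 17.63 V_DS + 2.39 = 0, giving V_DS = 0.157 V (the root below V_ov).
I_D = (2.39 − 0.157) / 5.54 = 0.403 mA.

I_D = 0.403 mA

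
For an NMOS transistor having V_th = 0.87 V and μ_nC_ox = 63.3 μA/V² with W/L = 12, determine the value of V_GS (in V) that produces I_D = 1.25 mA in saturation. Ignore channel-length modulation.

k_n = μ_nC_ox · (W/L) = 0.7596 mA/V².
In saturation I_D = ½ k_n (V_GS − V_th)², so V_GS − V_th = √(2 I_D / k_n) = √(2 × 1.25 / 0.7596) = 1.81 V.
V_GS = 0.87 + 1.81 = 2.68 V.

V_GS = 2.68 V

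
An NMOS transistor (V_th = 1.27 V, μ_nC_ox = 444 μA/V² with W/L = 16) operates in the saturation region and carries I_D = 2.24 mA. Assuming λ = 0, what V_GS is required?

V_GS = 2.06 V

k_n = μ_nC_ox · (W/L) = 7.104 mA/V².
In saturation I_D = ½ k_n (V_GS − V_th)², so V_GS − V_th = √(2 I_D / k_n) = √(2 × 2.24 / 7.104) = 0.794 V.
V_GS = 1.27 + 0.794 = 2.06 V.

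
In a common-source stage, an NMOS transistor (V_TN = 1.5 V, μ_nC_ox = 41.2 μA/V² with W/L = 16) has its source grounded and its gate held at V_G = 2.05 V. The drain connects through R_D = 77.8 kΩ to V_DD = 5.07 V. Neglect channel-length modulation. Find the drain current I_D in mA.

V_GS = V_G = 2.05 V, so V_ov = 2.05 − 1.5 = 0.55 V.
k_n = μ_nC_ox · (W/L) = 0.6592 mA/V².
Assume saturation: I_D = ½ k_n V_ov² = 0.5 × 0.6592 × 0.55² = 0.0997 mA, giving V_DS = V_DD − I_D R_D = 5.07 − 0.0997 × 77.8 = -2.69 V.
But -2.69 V < V_ov = 0.55 V, so the device is actually in triode.
In triode I_D = k_n[V_ov V_DS − ½ V_DS²] and I_D = (V_DD − V_DS)/R_D. Equating: 25.6 V_DS² − 29.21 V_DS + 5.07 = 0, giving V_DS = 0.214 V (the root below V_ov).
I_D = (5.07 − 0.214) / 77.8 = 0.0624 mA.

I_D = 0.0624 mA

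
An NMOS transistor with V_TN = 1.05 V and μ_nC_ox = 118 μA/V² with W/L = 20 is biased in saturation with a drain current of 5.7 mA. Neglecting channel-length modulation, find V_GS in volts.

V_GS = 3.25 V

k_n = μ_nC_ox · (W/L) = 2.36 mA/V².
In saturation I_D = ½ k_n (V_GS − V_TN)², so V_GS − V_TN = √(2 I_D / k_n) = √(2 × 5.7 / 2.36) = 2.2 V.
V_GS = 1.05 + 2.2 = 3.25 V.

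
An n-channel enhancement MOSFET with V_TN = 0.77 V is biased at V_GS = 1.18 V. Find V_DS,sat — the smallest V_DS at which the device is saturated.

V_DS,sat = 0.410 V

The boundary between triode and saturation is V_DS = V_GS − V_TN = V_ov.
V_ov = 1.18 − 0.77 = 0.41 V.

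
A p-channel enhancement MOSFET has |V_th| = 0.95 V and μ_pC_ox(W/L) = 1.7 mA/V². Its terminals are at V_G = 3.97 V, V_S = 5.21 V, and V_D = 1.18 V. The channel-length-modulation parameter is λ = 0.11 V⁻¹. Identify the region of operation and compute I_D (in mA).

V_SG = V_S − V_G = 5.21 − 3.97 = 1.24 V; V_SD = V_S − V_D = 5.21 − 1.18 = 4.03 V.
V_ov = V_SG − |V_th| = 1.24 − 0.95 = 0.29 V.
Since V_SD = 4.03 V ≥ V_ov = 0.29 V, the device is in saturation.
I_D = ½ k_p V_ov² (1 + λ V_SD) = 0.5 × 1.7 × 0.29² × (1 + 0.11 × 4.03) = 0.103 mA.

Saturation; I_D = 0.103 mA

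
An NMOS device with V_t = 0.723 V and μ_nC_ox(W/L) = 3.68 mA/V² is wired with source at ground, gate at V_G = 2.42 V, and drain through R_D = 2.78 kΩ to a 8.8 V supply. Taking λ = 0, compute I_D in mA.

I_D = 2.96 mA

V_GS = V_G = 2.42 V, so V_ov = 2.42 − 0.723 = 1.7 V.
Assume saturation: I_D = ½ k_n V_ov² = 0.5 × 3.68 × 1.7² = 5.3 mA, giving V_DS = V_DD − I_D R_D = 8.8 − 5.3 × 2.78 = -5.93 V.
But -5.93 V < V_ov = 1.7 V, so the device is actually in triode.
In triode I_D = k_n[V_ov V_DS − ½ V_DS²] and I_D = (V_DD − V_DS)/R_D. Equating: 5.12 V_DS² − 18.36 V_DS + 8.8 = 0, giving V_DS = 0.57 V (the root below V_ov).
I_D = (8.8 − 0.57) / 2.78 = 2.96 mA.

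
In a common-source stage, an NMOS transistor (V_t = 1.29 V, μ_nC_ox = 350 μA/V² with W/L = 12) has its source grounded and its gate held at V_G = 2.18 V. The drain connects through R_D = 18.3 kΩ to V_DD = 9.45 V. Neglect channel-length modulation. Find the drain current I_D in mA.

I_D = 0.508 mA

V_GS = V_G = 2.18 V, so V_ov = 2.18 − 1.29 = 0.89 V.
k_n = μ_nC_ox · (W/L) = 4.2 mA/V².
Assume saturation: I_D = ½ k_n V_ov² = 0.5 × 4.2 × 0.89² = 1.66 mA, giving V_DS = V_DD − I_D R_D = 9.45 − 1.66 × 18.3 = -21 V.
But -21 V < V_ov = 0.89 V, so the device is actually in triode.
In triode I_D = k_n[V_ov V_DS − ½ V_DS²] and I_D = (V_DD − V_DS)/R_D. Equating: 38.4 V_DS² − 69.41 V_DS + 9.45 = 0, giving V_DS = 0.148 V (the root below V_ov).
I_D = (9.45 − 0.148) / 18.3 = 0.508 mA.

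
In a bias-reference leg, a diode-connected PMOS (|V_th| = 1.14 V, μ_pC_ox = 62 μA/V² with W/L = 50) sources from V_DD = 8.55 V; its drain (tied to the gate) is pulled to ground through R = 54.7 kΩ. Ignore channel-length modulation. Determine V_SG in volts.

V_SG = 1.43 V

With gate tied to drain, V_SG = V_SD ≥ V_SG − |V_th|, so the device is in saturation.
k_p = μ_pC_ox · (W/L) = 3.1 mA/V².
KCL at the drain: ½ k_p (V_SG − |V_th|)² = (V_DD − V_SG)/R.
Let x = V_SG − 1.14. Then 84.8 x² + x − 7.41 = 0, giving x = 0.29 V (positive root), so V_SG = 1.43 V.
I_D = (V_DD − V_SG)/R = (8.55 − 1.43) / 54.7 = 0.13 mA.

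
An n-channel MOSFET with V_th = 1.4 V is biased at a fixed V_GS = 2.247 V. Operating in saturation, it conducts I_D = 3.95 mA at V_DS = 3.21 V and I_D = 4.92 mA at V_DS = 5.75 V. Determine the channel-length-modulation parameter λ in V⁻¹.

λ = 0.140 V⁻¹

With V_GS fixed, I_D ∝ (1 + λ V_DS) in saturation, so I_D2/I_D1 = (1 + λ V_DS2)/(1 + λ V_DS1).
4.92/3.95 = 1.246 = (1 + 5.75 λ)/(1 + 3.21 λ).
Solving: λ (I_D1 V_DS2 − I_D2 V_DS1) = I_D2 − I_D1, so λ = (4.92 − 3.95) / (3.95 × 5.75 − 4.92 × 3.21) = 0.97 / 6.92 = 0.14 V⁻¹.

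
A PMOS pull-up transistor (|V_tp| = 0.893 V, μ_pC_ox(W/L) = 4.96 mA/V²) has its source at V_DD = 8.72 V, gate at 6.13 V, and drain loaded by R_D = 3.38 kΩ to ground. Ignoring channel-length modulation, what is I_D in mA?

I_D = 2.48 mA

V_SG = V_DD − V_G = 8.72 − 6.13 = 2.59 V, so V_ov = 2.59 − 0.893 = 1.7 V.
Assume saturation: I_D = ½ k_p V_ov² = 0.5 × 4.96 × 1.7² = 7.14 mA, giving V_SD = V_DD − I_D R_D = 8.72 − 7.14 × 3.38 = -15.4 V.
But -15.4 V < V_ov = 1.7 V, so the device is actually in triode.
In triode I_D = k_p[V_ov V_SD − ½ V_SD²] and I_D = (V_DD − V_SD)/R_D. Equating: 8.38 V_SD² − 29.45 V_SD + 8.72 = 0, giving V_SD = 0.326 V (the root below V_ov).
I_D = (8.72 − 0.326) / 3.38 = 2.48 mA.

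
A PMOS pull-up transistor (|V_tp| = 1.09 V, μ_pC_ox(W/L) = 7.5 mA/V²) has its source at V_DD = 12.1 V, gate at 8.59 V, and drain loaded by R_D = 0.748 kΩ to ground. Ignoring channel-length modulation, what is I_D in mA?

I_D = 14.8 mA

V_SG = V_DD − V_G = 12.1 − 8.59 = 3.51 V, so V_ov = 3.51 − 1.09 = 2.42 V.
Assume saturation: I_D = ½ k_p V_ov² = 0.5 × 7.5 × 2.42² = 22 mA, giving V_SD = V_DD − I_D R_D = 12.1 − 22 × 0.748 = -4.33 V.
But -4.33 V < V_ov = 2.42 V, so the device is actually in triode.
In triode I_D = k_p[V_ov V_SD − ½ V_SD²] and I_D = (V_DD − V_SD)/R_D. Equating: 2.81 V_SD² − 14.58 V_SD + 12.1 = 0, giving V_SD = 1.04 V (the root below V_ov).
I_D = (12.1 − 1.04) / 0.748 = 14.8 mA.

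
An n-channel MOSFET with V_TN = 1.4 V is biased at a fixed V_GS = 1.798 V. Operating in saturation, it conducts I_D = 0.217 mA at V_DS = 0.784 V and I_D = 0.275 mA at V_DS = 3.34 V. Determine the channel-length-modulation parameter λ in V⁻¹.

With V_GS fixed, I_D ∝ (1 + λ V_DS) in saturation, so I_D2/I_D1 = (1 + λ V_DS2)/(1 + λ V_DS1).
0.275/0.217 = 1.267 = (1 + 3.34 λ)/(1 + 0.784 λ).
Solving: λ (I_D1 V_DS2 − I_D2 V_DS1) = I_D2 − I_D1, so λ = (0.275 − 0.217) / (0.217 × 3.34 − 0.275 × 0.784) = 0.058 / 0.509 = 0.114 V⁻¹.

λ = 0.114 V⁻¹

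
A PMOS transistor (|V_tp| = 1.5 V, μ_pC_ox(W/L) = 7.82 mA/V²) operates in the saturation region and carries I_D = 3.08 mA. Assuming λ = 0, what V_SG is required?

V_SG = 2.39 V

In saturation I_D = ½ k_p (V_SG − |V_tp|)², so V_SG − |V_tp| = √(2 I_D / k_p) = √(2 × 3.08 / 7.82) = 0.888 V.
V_SG = 1.5 + 0.888 = 2.39 V.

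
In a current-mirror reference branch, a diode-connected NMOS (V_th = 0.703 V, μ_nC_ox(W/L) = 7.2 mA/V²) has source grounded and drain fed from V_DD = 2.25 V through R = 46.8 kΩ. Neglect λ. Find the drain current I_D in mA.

I_D = 0.0311 mA

With gate tied to drain, V_GS = V_DS ≥ V_GS − V_th, so the device is in saturation.
KCL at the drain: ½ k_n (V_GS − V_th)² = (V_DD − V_GS)/R.
Let x = V_GS − 0.703. Then 168 x² + x − 1.547 = 0, giving x = 0.0929 V (positive root), so V_GS = 0.796 V.
I_D = (V_DD − V_GS)/R = (2.25 − 0.796) / 46.8 = 0.0311 mA.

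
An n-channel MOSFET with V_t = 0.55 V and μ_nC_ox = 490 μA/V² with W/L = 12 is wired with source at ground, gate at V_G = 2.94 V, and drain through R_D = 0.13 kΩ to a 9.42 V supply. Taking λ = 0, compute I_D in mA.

V_GS = V_G = 2.94 V, so V_ov = 2.94 − 0.55 = 2.39 V.
k_n = μ_nC_ox · (W/L) = 5.88 mA/V².
Assume saturation: I_D = ½ k_n V_ov² = 0.5 × 5.88 × 2.39² = 16.8 mA, giving V_DS = V_DD − I_D R_D = 9.42 − 16.8 × 0.13 = 7.24 V.
V_DS = 7.24 V ≥ V_ov = 2.39 V, confirming saturation.

I_D = 16.8 mA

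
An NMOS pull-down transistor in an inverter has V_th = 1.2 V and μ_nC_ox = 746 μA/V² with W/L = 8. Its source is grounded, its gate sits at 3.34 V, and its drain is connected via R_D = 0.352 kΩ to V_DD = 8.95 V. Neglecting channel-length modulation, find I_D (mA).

I_D = 13.7 mA

V_GS = V_G = 3.34 V, so V_ov = 3.34 − 1.2 = 2.14 V.
k_n = μ_nC_ox · (W/L) = 5.968 mA/V².
Assume saturation: I_D = ½ k_n V_ov² = 0.5 × 5.968 × 2.14² = 13.7 mA, giving V_DS = V_DD − I_D R_D = 8.95 − 13.7 × 0.352 = 4.14 V.
V_DS = 4.14 V ≥ V_ov = 2.14 V, confirming saturation.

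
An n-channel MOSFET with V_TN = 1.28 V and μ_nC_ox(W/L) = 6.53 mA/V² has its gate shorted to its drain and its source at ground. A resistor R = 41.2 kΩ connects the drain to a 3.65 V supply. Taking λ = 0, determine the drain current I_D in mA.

I_D = 0.0544 mA

With gate tied to drain, V_GS = V_DS ≥ V_GS − V_TN, so the device is in saturation.
KCL at the drain: ½ k_n (V_GS − V_TN)² = (V_DD − V_GS)/R.
Let x = V_GS − 1.28. Then 135 x² + x − 2.37 = 0, giving x = 0.129 V (positive root), so V_GS = 1.41 V.
I_D = (V_DD − V_GS)/R = (3.65 − 1.41) / 41.2 = 0.0544 mA.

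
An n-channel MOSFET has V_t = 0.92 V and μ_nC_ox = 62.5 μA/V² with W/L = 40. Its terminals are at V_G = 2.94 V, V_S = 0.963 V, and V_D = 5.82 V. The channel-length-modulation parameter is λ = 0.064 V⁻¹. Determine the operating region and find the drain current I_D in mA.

Saturation; I_D = 1.83 mA

V_GS = V_G − V_S = 2.94 − 0.963 = 1.98 V; V_DS = V_D − V_S = 5.82 − 0.963 = 4.86 V.
k_n = μ_nC_ox · (W/L) = 2.5 mA/V².
V_ov = V_GS − V_t = 1.98 − 0.92 = 1.06 V.
Since V_DS = 4.86 V ≥ V_ov = 1.06 V, the device is in saturation.
I_D = ½ k_n V_ov² (1 + λ V_DS) = 0.5 × 2.5 × 1.06² × (1 + 0.064 × 4.86) = 1.83 mA.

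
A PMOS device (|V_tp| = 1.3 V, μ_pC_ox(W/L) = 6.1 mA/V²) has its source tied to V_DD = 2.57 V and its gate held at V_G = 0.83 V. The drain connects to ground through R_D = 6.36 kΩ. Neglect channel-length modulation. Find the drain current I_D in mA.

V_SG = V_DD − V_G = 2.57 − 0.83 = 1.74 V, so V_ov = 1.74 − 1.3 = 0.44 V.
Assume saturation: I_D = ½ k_p V_ov² = 0.5 × 6.1 × 0.44² = 0.59 mA, giving V_SD = V_DD − I_D R_D = 2.57 − 0.59 × 6.36 = -1.19 V.
But -1.19 V < V_ov = 0.44 V, so the device is actually in triode.
In triode I_D = k_p[V_ov V_SD − ½ V_SD²] and I_D = (V_DD − V_SD)/R_D. Equating: 19.4 V_SD² − 18.07 V_SD + 2.57 = 0, giving V_SD = 0.175 V (the root below V_ov).
I_D = (2.57 − 0.175) / 6.36 = 0.377 mA.

I_D = 0.377 mA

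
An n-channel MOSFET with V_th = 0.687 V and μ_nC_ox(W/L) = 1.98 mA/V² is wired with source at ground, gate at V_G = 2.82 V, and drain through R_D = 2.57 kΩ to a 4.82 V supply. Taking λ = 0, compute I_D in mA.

V_GS = V_G = 2.82 V, so V_ov = 2.82 − 0.687 = 2.13 V.
Assume saturation: I_D = ½ k_n V_ov² = 0.5 × 1.98 × 2.13² = 4.5 mA, giving V_DS = V_DD − I_D R_D = 4.82 − 4.5 × 2.57 = -6.76 V.
But -6.76 V < V_ov = 2.13 V, so the device is actually in triode.
In triode I_D = k_n[V_ov V_DS − ½ V_DS²] and I_D = (V_DD − V_DS)/R_D. Equating: 2.54 V_DS² − 11.85 V_DS + 4.82 = 0, giving V_DS = 0.45 V (the root below V_ov).
I_D = (4.82 − 0.45) / 2.57 = 1.7 mA.

I_D = 1.70 mA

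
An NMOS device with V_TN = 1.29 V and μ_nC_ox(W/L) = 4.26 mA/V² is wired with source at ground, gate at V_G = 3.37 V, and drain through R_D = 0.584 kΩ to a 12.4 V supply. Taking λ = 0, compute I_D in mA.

V_GS = V_G = 3.37 V, so V_ov = 3.37 − 1.29 = 2.08 V.
Assume saturation: I_D = ½ k_n V_ov² = 0.5 × 4.26 × 2.08² = 9.22 mA, giving V_DS = V_DD − I_D R_D = 12.4 − 9.22 × 0.584 = 7.02 V.
V_DS = 7.02 V ≥ V_ov = 2.08 V, confirming saturation.

I_D = 9.22 mA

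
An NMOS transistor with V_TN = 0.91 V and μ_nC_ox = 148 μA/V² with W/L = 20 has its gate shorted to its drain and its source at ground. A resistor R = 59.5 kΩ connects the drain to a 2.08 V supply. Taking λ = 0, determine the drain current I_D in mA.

I_D = 0.0178 mA

With gate tied to drain, V_GS = V_DS ≥ V_GS − V_TN, so the device is in saturation.
k_n = μ_nC_ox · (W/L) = 2.96 mA/V².
KCL at the drain: ½ k_n (V_GS − V_TN)² = (V_DD − V_GS)/R.
Let x = V_GS − 0.91. Then 88.1 x² + x − 1.17 = 0, giving x = 0.11 V (positive root), so V_GS = 1.02 V.
I_D = (V_DD − V_GS)/R = (2.08 − 1.02) / 59.5 = 0.0178 mA.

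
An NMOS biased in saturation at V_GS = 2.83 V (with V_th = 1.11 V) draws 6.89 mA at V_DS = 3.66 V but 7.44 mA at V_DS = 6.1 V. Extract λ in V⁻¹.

λ = 0.0372 V⁻¹

With V_GS fixed, I_D ∝ (1 + λ V_DS) in saturation, so I_D2/I_D1 = (1 + λ V_DS2)/(1 + λ V_DS1).
7.44/6.89 = 1.08 = (1 + 6.1 λ)/(1 + 3.66 λ).
Solving: λ (I_D1 V_DS2 − I_D2 V_DS1) = I_D2 − I_D1, so λ = (7.44 − 6.89) / (6.89 × 6.1 − 7.44 × 3.66) = 0.55 / 14.8 = 0.0372 V⁻¹.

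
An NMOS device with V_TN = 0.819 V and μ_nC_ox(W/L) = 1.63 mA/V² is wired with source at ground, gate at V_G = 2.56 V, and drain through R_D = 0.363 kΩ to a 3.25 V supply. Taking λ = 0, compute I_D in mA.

V_GS = V_G = 2.56 V, so V_ov = 2.56 − 0.819 = 1.74 V.
Assume saturation: I_D = ½ k_n V_ov² = 0.5 × 1.63 × 1.74² = 2.47 mA, giving V_DS = V_DD − I_D R_D = 3.25 − 2.47 × 0.363 = 2.35 V.
V_DS = 2.35 V ≥ V_ov = 1.74 V, confirming saturation.

I_D = 2.47 mA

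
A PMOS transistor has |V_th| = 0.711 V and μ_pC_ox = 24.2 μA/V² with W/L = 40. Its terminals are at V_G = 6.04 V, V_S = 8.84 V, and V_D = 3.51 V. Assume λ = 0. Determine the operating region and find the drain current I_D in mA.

V_SG = V_S − V_G = 8.84 − 6.04 = 2.8 V; V_SD = V_S − V_D = 8.84 − 3.51 = 5.33 V.
k_p = μ_pC_ox · (W/L) = 0.968 mA/V².
V_ov = V_SG − |V_th| = 2.8 − 0.711 = 2.09 V.
Since V_SD = 5.33 V ≥ V_ov = 2.09 V, the device is in saturation.
I_D = ½ k_p V_ov² = 0.5 × 0.968 × 2.09² = 2.11 mA.

Saturation; I_D = 2.11 mA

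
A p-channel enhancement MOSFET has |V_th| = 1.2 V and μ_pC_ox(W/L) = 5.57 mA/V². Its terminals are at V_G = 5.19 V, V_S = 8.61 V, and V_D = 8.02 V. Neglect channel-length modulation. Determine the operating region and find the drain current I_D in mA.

Triode; I_D = 6.33 mA

V_SG = V_S − V_G = 8.61 − 5.19 = 3.42 V; V_SD = V_S − V_D = 8.61 − 8.02 = 0.59 V.
V_ov = V_SG − |V_th| = 3.42 − 1.2 = 2.22 V.
Since V_SD = 0.59 V < V_ov = 2.22 V, the device is in the triode region.
I_D = k_p [V_ov · V_SD − ½ V_SD²] = 5.57 × [2.22 × 0.59 − 0.5 × 0.59²] = 6.33 mA.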